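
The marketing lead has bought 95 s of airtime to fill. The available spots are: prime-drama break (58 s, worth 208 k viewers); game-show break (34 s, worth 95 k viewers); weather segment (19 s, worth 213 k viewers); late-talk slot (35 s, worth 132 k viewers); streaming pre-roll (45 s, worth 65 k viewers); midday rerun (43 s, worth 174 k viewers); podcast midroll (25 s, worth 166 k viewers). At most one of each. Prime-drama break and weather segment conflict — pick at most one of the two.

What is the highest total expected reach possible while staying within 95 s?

553

Density check — weather segment 11.21, podcast midroll 6.64, midday rerun 4.05 are the best per s.
Weather segment + midday rerun + podcast midroll uses 87 of the 95 s and totals 553.
Next best is weather segment + late-talk slot + podcast midroll at 511 (79 s) — short by 42.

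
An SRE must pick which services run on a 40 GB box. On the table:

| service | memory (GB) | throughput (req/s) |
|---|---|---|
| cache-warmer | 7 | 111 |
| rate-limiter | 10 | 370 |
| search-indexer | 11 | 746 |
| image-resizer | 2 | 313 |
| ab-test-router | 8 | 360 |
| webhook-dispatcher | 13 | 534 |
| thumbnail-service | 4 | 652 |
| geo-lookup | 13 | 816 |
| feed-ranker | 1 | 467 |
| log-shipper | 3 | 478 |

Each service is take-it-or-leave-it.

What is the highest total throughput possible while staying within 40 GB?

3519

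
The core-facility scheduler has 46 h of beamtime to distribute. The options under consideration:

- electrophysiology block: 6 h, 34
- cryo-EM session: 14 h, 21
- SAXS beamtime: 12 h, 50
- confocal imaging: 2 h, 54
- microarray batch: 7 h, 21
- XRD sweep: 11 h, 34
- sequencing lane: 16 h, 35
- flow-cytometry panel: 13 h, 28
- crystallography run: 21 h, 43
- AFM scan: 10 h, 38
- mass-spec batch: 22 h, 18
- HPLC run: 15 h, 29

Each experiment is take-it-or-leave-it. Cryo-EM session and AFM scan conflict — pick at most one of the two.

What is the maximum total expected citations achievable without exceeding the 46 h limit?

The ratio heuristic lands on electrophysiology block + SAXS beamtime + confocal imaging + XRD sweep + AFM scan (210) but leaves 5 h idle.
Dropping XRD sweep frees 11 h; slotting in sequencing lane (16 h) lifts the total to 211 at 46 h.
Next best is electrophysiology block + SAXS beamtime + confocal imaging + XRD sweep + AFM scan at 210 (41 h) — short by 1.

211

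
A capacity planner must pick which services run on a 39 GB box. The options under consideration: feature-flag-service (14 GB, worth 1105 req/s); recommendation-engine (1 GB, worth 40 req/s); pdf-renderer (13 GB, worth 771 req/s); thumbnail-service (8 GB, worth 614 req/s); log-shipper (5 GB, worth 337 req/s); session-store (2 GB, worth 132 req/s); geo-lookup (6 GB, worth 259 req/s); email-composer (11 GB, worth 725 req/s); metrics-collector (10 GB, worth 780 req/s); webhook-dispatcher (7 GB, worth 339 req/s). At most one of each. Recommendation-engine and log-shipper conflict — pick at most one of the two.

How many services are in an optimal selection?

5

Optimal total is 2968.
feature-flag-service + thumbnail-service + log-shipper + session-store + metrics-collector hits 2968 at 39 GB.
All optima have 5 services.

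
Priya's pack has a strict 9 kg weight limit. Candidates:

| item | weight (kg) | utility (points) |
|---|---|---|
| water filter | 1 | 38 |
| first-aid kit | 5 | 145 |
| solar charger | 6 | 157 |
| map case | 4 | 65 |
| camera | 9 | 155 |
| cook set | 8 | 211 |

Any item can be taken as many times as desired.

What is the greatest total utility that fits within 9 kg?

342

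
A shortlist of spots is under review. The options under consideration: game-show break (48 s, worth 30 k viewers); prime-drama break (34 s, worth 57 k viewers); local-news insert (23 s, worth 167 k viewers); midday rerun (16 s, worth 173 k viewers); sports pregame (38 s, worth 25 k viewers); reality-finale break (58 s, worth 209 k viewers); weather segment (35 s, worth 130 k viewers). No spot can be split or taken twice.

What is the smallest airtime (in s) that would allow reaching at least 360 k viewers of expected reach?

73

Look for the lowest-airtime combination reaching 360.
prime-drama break + local-news insert + midday rerun: 397 expected reach at 73 s.
Below 73 s the best achievable stays under 360.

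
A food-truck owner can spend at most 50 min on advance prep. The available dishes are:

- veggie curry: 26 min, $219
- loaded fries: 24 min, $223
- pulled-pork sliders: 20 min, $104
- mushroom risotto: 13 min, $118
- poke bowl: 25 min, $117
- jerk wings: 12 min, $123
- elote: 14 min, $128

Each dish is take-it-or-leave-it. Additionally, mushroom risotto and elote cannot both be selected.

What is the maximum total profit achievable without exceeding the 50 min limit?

474

Density check — jerk wings 10.25, loaded fries 9.29, elote 9.14 are the best per min.
Loaded fries + jerk wings + elote uses 50 of the 50 min and totals 474.
An exhaustive check of the 128 subsets confirms 474.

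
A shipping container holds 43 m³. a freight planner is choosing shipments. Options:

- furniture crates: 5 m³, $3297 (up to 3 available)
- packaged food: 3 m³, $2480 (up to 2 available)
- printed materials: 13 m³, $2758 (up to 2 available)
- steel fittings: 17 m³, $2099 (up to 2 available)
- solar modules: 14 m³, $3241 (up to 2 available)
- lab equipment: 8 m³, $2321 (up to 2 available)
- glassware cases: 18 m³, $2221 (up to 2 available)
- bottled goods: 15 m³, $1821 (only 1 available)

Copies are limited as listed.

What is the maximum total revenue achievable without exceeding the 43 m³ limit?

Density check — packaged food 826.67, furniture crates 659.40, lab equipment 290.12 are the best per m³.
Taking the top-ratio shipments first gives 3×furniture crates + 2×packaged food + 2×lab equipment for 19493 (37 m³).
The 8 m³ tied up in lab equipment is better spent on solar modules — total rises to 20413 (43 m³).
Every other selection either busts 43 m³ or exceeds an availability limit or fails to beat 20413.

20413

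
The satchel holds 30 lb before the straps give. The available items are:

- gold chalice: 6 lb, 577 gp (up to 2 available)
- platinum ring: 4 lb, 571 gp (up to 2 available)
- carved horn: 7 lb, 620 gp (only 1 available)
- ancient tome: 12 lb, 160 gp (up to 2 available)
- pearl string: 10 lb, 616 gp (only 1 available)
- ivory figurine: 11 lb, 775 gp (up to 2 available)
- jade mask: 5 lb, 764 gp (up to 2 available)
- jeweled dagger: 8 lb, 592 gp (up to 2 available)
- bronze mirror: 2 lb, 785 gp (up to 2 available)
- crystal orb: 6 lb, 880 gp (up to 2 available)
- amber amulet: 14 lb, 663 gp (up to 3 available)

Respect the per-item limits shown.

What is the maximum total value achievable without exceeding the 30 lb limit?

Platinum ring + 2×jade mask + 2×bronze mirror + 2×crystal orb uses 30 of the 30 lb and totals 5429.
Every other selection either busts 30 lb or exceeds an availability limit or fails to beat 5429.

5429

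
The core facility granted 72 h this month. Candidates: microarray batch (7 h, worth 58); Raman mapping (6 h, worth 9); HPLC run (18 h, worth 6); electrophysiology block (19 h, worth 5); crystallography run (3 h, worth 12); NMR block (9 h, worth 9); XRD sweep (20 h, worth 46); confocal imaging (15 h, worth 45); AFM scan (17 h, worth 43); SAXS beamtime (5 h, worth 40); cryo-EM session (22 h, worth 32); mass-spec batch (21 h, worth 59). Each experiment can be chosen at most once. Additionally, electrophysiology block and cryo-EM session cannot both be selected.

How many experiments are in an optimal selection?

6

The maximum expected citations within 72 h is 260.
One optimal bundle: microarray batch + crystallography run + XRD sweep + confocal imaging + SAXS beamtime + mass-spec batch (71 h).
All optima have 6 experiments.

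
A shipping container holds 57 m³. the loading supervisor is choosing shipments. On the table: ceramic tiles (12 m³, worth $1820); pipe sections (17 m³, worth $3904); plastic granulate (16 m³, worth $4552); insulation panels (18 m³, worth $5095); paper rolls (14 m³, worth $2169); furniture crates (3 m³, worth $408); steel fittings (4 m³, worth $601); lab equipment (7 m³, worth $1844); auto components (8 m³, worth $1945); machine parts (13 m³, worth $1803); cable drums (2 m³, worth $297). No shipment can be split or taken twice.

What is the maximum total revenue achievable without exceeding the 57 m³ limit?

Filling by ratio: plastic granulate + insulation panels + steel fittings + lab equipment + auto components + cable drums for 14334, with 2 m³ left unused.
The 15 m³ tied up in lab equipment and auto components is better spent on pipe sections — total rises to 14449 (57 m³).

14449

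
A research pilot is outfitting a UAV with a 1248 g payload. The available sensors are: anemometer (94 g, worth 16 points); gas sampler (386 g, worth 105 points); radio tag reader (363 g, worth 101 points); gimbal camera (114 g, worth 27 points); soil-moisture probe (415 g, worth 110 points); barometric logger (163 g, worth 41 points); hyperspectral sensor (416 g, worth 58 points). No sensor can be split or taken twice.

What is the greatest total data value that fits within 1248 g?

Taking gas sampler + radio tag reader + soil-moisture probe: 1164 g used, 316 in data value.
Runner-up anemometer + gas sampler + gimbal camera + soil-moisture probe + barometric logger tops out at 299.

316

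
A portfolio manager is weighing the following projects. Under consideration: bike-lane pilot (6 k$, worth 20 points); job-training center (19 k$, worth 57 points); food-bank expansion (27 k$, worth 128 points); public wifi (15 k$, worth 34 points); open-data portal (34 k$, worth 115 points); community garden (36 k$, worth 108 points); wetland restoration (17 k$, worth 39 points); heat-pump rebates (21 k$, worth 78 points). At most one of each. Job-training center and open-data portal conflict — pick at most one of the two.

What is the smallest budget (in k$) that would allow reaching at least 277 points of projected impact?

Need the lightest bundle worth ≥ 277.
bike-lane pilot + job-training center + food-bank expansion + heat-pump rebates: 283 projected impact at 73 k$.
Any bundle with less than 73 k$ falls short of 277.

73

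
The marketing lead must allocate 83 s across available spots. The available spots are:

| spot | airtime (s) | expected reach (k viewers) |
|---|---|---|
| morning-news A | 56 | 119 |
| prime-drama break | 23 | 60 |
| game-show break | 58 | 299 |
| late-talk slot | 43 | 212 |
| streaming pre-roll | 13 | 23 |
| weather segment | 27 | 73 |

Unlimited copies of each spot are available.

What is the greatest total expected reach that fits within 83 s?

Taking prime-drama break + game-show break: 81 s used, 359 in expected reach.

359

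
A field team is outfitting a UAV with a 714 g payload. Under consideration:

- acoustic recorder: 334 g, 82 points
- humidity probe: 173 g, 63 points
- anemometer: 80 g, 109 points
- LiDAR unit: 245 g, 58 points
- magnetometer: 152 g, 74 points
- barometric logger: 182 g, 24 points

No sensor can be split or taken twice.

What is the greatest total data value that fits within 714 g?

Density check — anemometer 1.36, magnetometer 0.49, humidity probe 0.36 are the best per g.
Best packing: humidity probe + anemometer + LiDAR unit + magnetometer — 650 g, 304 total.

304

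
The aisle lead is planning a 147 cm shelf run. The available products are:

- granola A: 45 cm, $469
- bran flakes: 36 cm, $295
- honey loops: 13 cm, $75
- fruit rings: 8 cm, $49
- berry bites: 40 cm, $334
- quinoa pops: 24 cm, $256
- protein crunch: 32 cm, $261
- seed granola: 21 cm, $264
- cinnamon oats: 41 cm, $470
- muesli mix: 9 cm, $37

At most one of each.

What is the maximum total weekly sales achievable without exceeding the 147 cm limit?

Taking the top-ratio products first gives granola A + fruit rings + quinoa pops + seed granola + cinnamon oats for 1508 (139 cm).
Dropping fruit rings and quinoa pops frees 32 cm; slotting in berry bites (40 cm) lifts the total to 1537 at 147 cm.
Runner-up granola A + honey loops + quinoa pops + seed granola + cinnamon oats tops out at 1534.

1537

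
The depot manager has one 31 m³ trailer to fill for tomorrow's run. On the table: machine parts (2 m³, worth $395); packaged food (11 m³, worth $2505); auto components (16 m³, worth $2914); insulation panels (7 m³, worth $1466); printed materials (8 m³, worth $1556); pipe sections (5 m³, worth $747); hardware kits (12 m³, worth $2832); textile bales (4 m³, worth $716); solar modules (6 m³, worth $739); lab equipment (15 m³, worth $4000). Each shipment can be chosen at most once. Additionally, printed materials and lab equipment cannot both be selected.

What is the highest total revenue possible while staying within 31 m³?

By revenue per m³: lab equipment 266.67, hardware kits 236.00, packaged food 227.73 lead.
The ratio heuristic lands on machine parts + hardware kits + lab equipment (7227) but leaves 2 m³ idle.
The 2 m³ tied up in machine parts is better spent on textile bales — total rises to 7548 (31 m³).
The closest alternative, packaged food + pipe sections + lab equipment, reaches only 7252.

7548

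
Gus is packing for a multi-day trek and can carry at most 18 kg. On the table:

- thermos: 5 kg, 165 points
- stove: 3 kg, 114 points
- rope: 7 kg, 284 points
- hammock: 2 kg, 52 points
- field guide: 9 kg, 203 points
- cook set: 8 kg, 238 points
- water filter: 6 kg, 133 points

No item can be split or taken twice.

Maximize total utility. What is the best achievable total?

By utility per kg: rope 40.57, stove 38.00, thermos 33.00 lead.
A density-first pass picks thermos + stove + rope + hammock — 615 at 17 kg.
Replace thermos and hammock with cook set: the trade gains 21 net, giving 636 at 18 kg.

636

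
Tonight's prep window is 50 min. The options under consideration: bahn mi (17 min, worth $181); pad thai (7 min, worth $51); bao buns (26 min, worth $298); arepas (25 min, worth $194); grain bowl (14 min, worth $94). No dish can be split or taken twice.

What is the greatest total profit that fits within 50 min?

Density check — bao buns 11.46, bahn mi 10.65, arepas 7.76, pad thai 7.29 are the best per min.
Taking bahn mi + pad thai + bao buns: 50 min used, 530 in profit.
Runner-up bahn mi + bao buns tops out at 479.

530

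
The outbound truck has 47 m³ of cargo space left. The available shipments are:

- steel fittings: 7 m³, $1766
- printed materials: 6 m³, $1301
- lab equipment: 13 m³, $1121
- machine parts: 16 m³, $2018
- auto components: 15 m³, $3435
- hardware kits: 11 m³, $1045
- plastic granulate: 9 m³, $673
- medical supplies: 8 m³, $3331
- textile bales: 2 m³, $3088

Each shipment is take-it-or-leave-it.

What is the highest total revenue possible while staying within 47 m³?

13594

Steel fittings + printed materials + auto components + plastic granulate + medical supplies + textile bales uses 47 of the 47 m³ and totals 13594.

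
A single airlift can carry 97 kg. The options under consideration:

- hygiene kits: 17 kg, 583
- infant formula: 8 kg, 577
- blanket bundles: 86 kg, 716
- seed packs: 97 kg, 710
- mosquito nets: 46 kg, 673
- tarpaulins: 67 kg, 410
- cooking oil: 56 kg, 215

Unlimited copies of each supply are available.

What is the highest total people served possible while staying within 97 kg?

Best packing: 12×infant formula — 96 kg, 6924 total.
The spare 1 kg is too small for any remaining supply, and no exchange beats 6924.

6924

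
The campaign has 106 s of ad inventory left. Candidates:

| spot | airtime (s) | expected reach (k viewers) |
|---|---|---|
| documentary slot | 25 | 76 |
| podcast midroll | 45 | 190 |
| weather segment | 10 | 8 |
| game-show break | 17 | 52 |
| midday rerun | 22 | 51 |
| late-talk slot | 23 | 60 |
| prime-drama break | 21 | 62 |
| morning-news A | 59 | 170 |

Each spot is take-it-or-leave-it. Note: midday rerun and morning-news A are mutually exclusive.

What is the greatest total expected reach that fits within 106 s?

364

A density-first pass picks documentary slot + podcast midroll + weather segment + game-show break — 326 at 97 s.
Replace documentary slot and weather segment with late-talk slot + prime-drama break: the trade gains 38 net, giving 364 at 106 s.
No other feasible combination exceeds 364.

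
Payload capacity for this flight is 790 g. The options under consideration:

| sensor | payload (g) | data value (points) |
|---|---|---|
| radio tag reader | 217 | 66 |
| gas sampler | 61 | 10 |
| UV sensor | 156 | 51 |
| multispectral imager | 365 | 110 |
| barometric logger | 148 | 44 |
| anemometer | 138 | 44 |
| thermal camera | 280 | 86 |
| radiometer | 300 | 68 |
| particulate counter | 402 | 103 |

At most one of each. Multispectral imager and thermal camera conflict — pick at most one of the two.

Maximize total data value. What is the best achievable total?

240

The ratio heuristic lands on gas sampler + UV sensor + barometric logger + anemometer + thermal camera (235) but leaves 7 g idle.
Replace gas sampler and UV sensor with radio tag reader: the trade gains 5 net, giving 240 at 783 g.
Nothing else feasible within 790 g beats 240.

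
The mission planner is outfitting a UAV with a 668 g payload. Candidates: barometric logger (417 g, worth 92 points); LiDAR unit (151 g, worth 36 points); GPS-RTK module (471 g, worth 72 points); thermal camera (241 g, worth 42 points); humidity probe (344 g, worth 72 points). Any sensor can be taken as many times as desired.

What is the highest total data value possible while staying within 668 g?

4×LiDAR unit uses 604 of the 668 g and totals 144.

144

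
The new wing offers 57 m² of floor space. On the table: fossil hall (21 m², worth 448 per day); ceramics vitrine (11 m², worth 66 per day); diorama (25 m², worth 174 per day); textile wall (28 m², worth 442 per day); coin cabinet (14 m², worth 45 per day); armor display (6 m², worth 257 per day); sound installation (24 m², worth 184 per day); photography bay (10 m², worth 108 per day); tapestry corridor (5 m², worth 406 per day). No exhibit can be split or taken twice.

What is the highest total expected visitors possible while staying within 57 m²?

1296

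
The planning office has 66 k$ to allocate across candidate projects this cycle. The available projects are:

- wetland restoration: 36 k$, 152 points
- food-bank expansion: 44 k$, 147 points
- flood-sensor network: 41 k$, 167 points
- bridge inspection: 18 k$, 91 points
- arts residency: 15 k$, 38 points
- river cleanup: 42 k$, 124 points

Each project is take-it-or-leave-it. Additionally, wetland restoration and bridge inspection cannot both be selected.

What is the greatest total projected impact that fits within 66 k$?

258

Density check — bridge inspection 5.06, wetland restoration 4.22, flood-sensor network 4.07 are the best per k$.
Flood-sensor network + bridge inspection uses 59 of the 66 k$ and totals 258.
Nothing else feasible within 66 k$ beats 258.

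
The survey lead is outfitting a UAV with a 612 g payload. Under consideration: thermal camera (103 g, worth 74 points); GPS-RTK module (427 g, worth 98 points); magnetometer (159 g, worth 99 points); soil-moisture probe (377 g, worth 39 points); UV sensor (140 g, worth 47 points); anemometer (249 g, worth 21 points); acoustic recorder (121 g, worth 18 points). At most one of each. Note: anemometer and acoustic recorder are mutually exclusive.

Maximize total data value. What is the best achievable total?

238

Ranking by ratio (data value/g): thermal camera 0.72, magnetometer 0.62, UV sensor 0.34.
The ratio ordering already packs tightly: thermal camera + magnetometer + UV sensor + acoustic recorder, 523 g, 238.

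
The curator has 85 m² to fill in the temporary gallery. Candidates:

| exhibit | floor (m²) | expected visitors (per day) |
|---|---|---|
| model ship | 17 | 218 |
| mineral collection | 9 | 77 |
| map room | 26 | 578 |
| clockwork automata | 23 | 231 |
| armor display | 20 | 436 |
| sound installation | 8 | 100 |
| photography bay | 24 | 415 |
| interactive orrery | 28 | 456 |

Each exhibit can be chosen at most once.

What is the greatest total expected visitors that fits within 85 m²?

1570

Ranking by ratio (expected visitors/m²): map room 22.23, armor display 21.80, photography bay 17.29, interactive orrery 16.29.
Greedy by ratio would take map room + armor display + sound installation + photography bay: 78 m² used, total 1529.
Replace photography bay with interactive orrery: the trade gains 41 net, giving 1570 at 82 m².
Every other selection either busts 85 m² or fails to beat 1570.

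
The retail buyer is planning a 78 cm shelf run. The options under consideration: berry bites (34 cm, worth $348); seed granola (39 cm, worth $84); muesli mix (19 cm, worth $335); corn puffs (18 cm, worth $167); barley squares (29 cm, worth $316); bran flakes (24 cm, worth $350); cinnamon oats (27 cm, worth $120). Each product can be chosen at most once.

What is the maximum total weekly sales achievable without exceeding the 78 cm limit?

Density check — muesli mix 17.63, bran flakes 14.58, barley squares 10.90 are the best per cm.
Taking the top-ratio products first gives muesli mix + barley squares + bran flakes for 1001 (72 cm).
Dropping barley squares frees 29 cm; slotting in berry bites (34 cm) lifts the total to 1033 at 77 cm.
Runner-up muesli mix + barley squares + bran flakes tops out at 1001.

1033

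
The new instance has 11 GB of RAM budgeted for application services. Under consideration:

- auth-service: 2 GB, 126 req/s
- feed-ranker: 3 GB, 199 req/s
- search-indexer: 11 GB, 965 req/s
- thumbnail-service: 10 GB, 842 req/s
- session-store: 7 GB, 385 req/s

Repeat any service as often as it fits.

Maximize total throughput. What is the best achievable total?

965

Taking search-indexer: 11 GB used, 965 in throughput.
That's the maximum — no swap from here does better than 965.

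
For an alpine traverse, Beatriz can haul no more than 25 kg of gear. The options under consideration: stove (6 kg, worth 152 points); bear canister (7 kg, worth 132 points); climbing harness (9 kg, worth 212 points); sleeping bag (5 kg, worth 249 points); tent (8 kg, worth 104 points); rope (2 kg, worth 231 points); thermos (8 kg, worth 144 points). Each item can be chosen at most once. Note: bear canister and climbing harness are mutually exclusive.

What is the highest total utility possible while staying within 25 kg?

844

The ratio ordering already packs tightly: stove + climbing harness + sleeping bag + rope, 22 kg, 844.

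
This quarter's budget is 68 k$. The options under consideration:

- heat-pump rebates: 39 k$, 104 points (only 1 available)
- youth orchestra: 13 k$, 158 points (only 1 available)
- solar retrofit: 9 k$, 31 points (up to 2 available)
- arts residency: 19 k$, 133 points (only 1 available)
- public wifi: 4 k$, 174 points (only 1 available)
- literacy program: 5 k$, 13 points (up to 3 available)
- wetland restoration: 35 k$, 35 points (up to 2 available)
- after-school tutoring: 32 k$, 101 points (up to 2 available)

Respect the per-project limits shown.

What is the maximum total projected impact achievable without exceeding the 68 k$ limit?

566

A density-first pass picks youth orchestra + 2×solar retrofit + arts residency + public wifi + 2×literacy program — 553 at 64 k$.
Replace 2×solar retrofit and 2×literacy program with after-school tutoring: the trade gains 13 net, giving 566 at 68 k$.
Every other selection either busts 68 k$ or exceeds an availability limit or fails to beat 566.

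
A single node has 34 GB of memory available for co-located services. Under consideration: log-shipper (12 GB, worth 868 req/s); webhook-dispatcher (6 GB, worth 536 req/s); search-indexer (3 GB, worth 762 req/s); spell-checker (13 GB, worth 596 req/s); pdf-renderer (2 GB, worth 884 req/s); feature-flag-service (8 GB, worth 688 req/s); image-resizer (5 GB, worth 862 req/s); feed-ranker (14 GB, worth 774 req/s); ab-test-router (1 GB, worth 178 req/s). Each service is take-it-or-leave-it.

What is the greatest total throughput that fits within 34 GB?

4242

The ratio heuristic lands on webhook-dispatcher + search-indexer + pdf-renderer + feature-flag-service + image-resizer + ab-test-router (3910) but leaves 9 GB idle.
Replace webhook-dispatcher with log-shipper: the trade gains 332 net, giving 4242 at 31 GB.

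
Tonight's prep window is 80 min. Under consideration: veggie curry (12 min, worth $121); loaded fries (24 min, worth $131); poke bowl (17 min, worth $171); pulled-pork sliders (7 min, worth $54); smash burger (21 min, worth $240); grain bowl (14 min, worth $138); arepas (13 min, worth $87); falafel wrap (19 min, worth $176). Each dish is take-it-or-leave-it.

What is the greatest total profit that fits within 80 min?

779

Density check — smash burger 11.43, veggie curry 10.08, poke bowl 10.06, grain bowl 9.86 are the best per min.
The ratio heuristic lands on veggie curry + poke bowl + pulled-pork sliders + smash burger + grain bowl (724) but leaves 9 min idle.
Replace veggie curry with falafel wrap: the trade gains 55 net, giving 779 at 78 min.
The spare 2 min is too small for any remaining dish, and no exchange beats 779.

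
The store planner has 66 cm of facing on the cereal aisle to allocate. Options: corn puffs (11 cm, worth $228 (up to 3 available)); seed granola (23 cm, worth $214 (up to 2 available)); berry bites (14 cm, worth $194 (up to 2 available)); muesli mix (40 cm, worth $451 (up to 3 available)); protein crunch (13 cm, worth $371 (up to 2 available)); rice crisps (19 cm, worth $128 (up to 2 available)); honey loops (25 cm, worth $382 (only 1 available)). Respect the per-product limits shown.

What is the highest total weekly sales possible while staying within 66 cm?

1426

3×corn puffs + 2×protein crunch uses 59 of the 66 cm and totals 1426.
The spare 7 cm is too small for any remaining product, and no exchange beats 1426.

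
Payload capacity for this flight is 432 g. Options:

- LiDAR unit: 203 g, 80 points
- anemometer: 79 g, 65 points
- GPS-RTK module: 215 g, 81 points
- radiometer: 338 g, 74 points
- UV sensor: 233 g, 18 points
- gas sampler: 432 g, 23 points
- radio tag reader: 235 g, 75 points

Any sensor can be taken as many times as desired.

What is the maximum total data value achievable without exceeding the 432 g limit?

325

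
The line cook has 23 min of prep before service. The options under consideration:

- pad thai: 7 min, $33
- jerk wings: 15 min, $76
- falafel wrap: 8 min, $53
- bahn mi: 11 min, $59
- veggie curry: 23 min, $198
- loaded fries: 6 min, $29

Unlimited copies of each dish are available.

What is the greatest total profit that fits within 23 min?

Veggie curry uses 23 of the 23 min and totals 198.

198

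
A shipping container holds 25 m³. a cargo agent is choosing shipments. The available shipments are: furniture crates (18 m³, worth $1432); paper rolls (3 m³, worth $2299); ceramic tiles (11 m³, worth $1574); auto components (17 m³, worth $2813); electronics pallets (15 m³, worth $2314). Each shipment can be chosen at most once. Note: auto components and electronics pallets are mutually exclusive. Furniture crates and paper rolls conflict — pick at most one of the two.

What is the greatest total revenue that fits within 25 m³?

Taking paper rolls + auto components: 20 m³ used, 5112 in revenue.
Next best is paper rolls + electronics pallets at 4613 (18 m³) — short by 499.

5112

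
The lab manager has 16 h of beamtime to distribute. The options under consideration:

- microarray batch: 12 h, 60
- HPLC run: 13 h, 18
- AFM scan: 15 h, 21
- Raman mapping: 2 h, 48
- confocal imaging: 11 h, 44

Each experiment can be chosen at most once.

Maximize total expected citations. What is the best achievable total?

108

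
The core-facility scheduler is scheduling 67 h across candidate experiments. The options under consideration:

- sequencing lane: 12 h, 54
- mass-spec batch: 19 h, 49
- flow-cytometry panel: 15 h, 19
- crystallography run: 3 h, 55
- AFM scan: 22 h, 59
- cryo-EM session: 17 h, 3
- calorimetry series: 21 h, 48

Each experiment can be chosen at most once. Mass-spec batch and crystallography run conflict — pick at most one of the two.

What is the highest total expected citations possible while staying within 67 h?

Density check — crystallography run 18.33, sequencing lane 4.50, AFM scan 2.68 are the best per h.
Sequencing lane + crystallography run + AFM scan + calorimetry series uses 58 of the 67 h and totals 216.
No other feasible combination exceeds 216.

216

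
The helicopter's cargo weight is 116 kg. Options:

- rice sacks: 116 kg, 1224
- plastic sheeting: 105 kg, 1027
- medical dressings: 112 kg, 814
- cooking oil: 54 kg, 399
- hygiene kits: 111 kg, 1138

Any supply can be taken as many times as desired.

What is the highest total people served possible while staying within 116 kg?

1224

Ranking by ratio (people served/kg): rice sacks 10.55, hygiene kits 10.25, plastic sheeting 9.78.
The ratio ordering already packs tightly: rice sacks, 116 kg, 1224.
Every other selection either busts 116 kg or fails to beat 1224.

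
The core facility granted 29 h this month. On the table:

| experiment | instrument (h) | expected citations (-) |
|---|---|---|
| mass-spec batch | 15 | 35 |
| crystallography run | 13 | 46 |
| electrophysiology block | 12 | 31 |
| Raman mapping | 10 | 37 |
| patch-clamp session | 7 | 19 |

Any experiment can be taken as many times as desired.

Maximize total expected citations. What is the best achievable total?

Taking 2×Raman mapping + patch-clamp session: 27 h used, 93 in expected citations.

93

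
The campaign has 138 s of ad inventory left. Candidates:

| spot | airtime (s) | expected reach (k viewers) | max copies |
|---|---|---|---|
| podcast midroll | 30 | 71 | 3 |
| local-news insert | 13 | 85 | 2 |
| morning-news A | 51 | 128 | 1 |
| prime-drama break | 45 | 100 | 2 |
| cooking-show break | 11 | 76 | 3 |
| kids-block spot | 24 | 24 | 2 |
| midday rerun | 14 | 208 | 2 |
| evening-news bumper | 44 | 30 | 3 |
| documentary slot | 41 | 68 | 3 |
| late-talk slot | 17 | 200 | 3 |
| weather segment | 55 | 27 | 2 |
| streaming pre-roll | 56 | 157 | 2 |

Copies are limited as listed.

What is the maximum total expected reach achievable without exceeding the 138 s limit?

Best packing: 2×local-news insert + 3×cooking-show break + 2×midday rerun + 3×late-talk slot — 138 s, 1414 total.
That's the maximum — no swap from here does better than 1414.

1414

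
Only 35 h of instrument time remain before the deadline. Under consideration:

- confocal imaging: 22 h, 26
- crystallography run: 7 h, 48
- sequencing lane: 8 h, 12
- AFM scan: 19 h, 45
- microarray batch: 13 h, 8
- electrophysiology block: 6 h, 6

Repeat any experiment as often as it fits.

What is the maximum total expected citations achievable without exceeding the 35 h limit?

240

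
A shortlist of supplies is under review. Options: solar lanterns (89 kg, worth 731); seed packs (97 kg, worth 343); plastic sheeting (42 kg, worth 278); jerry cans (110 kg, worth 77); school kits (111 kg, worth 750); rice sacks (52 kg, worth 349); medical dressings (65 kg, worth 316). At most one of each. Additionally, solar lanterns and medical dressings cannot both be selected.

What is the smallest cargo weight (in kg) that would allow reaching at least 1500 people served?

242

Look for the lowest-cargo combination reaching 1500.
solar lanterns + plastic sheeting + school kits: 1759 people served at 242 kg.
Any bundle with less than 242 kg falls short of 1500.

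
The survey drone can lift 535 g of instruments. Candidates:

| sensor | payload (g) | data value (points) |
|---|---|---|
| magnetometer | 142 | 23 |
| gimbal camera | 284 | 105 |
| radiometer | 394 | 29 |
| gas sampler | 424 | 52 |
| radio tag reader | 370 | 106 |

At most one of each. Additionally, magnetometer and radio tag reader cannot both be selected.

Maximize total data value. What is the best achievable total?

128

Best packing: magnetometer + gimbal camera — 426 g, 128 total.
That's the maximum — no feasible swap from here does better than 128.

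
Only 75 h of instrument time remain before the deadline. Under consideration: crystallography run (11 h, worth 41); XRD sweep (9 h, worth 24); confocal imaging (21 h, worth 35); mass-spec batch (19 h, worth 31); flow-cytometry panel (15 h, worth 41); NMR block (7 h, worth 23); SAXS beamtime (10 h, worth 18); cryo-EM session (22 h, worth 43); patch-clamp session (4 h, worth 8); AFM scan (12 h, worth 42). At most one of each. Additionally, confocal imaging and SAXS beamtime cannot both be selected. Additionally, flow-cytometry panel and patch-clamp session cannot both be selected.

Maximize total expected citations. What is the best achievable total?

Density check — crystallography run 3.73, AFM scan 3.50, NMR block 3.29, flow-cytometry panel 2.73 are the best per h.
Crystallography run + XRD sweep + confocal imaging + flow-cytometry panel + NMR block + AFM scan uses 75 of the 75 h and totals 206.

206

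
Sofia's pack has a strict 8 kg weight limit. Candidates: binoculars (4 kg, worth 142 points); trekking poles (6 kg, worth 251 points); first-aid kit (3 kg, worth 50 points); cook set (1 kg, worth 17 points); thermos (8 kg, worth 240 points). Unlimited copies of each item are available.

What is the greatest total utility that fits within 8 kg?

285

Trekking poles + 2×cook set uses 8 of the 8 kg and totals 285.
Every other selection either busts 8 kg or fails to beat 285.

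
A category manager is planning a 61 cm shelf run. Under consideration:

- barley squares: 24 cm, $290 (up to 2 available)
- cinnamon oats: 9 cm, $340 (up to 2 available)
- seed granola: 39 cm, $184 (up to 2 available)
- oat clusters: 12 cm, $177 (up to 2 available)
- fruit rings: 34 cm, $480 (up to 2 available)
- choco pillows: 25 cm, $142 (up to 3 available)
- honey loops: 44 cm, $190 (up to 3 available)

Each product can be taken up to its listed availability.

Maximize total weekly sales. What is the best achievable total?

Density check — cinnamon oats 37.78, oat clusters 14.75, fruit rings 14.12 are the best per cm.
Greedy by ratio would take 2×cinnamon oats + 2×oat clusters: 42 cm used, total 1034.
Dropping 2×oat clusters frees 24 cm; slotting in fruit rings (34 cm) lifts the total to 1160 at 52 cm.
No other feasible combination exceeds 1160.

1160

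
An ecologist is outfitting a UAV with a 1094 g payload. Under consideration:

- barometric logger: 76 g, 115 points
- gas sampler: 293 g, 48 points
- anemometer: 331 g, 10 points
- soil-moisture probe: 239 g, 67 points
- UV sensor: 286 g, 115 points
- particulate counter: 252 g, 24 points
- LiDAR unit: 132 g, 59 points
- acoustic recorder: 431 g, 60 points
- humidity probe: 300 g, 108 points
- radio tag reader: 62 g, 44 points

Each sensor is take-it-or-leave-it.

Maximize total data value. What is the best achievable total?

464

A density-first pass picks barometric logger + UV sensor + LiDAR unit + humidity probe + radio tag reader — 441 at 856 g.
The 62 g tied up in radio tag reader is better spent on soil-moisture probe — total rises to 464 (1033 g).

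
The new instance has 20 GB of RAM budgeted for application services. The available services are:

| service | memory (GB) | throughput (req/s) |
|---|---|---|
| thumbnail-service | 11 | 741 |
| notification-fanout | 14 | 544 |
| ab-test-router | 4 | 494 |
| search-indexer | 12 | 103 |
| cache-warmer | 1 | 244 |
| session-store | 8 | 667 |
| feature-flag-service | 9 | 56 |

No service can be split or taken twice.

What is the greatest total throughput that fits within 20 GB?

1652

Density check — cache-warmer 244.00, ab-test-router 123.50, session-store 83.38, thumbnail-service 67.36 are the best per GB.
A density-first pass picks ab-test-router + cache-warmer + session-store — 1405 at 13 GB.
The 4 GB tied up in ab-test-router is better spent on thumbnail-service — total rises to 1652 (20 GB).
Nothing else within 20 GB beats 1652.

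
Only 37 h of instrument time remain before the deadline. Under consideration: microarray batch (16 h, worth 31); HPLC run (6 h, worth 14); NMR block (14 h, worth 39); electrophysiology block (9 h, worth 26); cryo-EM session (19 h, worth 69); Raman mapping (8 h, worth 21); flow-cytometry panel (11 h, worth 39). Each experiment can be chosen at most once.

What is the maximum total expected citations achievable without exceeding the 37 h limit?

Best packing: HPLC run + cryo-EM session + flow-cytometry panel — 36 h, 122 total.

122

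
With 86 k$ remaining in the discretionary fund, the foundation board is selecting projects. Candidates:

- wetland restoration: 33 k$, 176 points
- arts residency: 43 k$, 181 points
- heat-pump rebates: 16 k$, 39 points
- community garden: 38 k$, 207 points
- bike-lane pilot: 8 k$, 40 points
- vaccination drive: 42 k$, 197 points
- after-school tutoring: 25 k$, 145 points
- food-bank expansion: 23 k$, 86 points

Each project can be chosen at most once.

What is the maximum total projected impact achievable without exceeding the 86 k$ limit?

Density check — after-school tutoring 5.80, community garden 5.45, wetland restoration 5.33, bike-lane pilot 5.00 are the best per k$.
A density-first pass picks community garden + bike-lane pilot + after-school tutoring — 392 at 71 k$.
Dropping bike-lane pilot frees 8 k$; slotting in food-bank expansion (23 k$) lifts the total to 438 at 86 k$.
Next best is wetland restoration + community garden + bike-lane pilot at 423 (79 k$) — short by 15.

438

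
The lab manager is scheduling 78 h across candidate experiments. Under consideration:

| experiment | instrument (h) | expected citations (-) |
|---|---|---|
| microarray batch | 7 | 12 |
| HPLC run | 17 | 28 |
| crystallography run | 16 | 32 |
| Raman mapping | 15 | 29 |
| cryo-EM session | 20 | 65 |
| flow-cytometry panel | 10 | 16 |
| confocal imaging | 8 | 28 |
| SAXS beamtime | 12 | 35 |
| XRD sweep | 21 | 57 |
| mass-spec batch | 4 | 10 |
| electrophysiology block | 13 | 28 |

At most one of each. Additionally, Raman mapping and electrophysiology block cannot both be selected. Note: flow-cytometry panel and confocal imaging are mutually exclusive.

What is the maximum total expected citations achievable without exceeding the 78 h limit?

223

By expected citations per h: confocal imaging 3.50, cryo-EM session 3.25, SAXS beamtime 2.92 lead.
Taking cryo-EM session + confocal imaging + SAXS beamtime + XRD sweep + mass-spec batch + electrophysiology block: 78 h used, 223 in expected citations.
Runner-up crystallography run + cryo-EM session + confocal imaging + SAXS beamtime + XRD sweep tops out at 217.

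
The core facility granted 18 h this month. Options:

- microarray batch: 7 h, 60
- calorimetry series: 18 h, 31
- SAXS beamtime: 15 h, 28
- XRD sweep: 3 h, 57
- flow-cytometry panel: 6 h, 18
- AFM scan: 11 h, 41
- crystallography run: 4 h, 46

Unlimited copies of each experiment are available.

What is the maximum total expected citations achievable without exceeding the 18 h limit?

6×XRD sweep uses 18 of the 18 h and totals 342.

342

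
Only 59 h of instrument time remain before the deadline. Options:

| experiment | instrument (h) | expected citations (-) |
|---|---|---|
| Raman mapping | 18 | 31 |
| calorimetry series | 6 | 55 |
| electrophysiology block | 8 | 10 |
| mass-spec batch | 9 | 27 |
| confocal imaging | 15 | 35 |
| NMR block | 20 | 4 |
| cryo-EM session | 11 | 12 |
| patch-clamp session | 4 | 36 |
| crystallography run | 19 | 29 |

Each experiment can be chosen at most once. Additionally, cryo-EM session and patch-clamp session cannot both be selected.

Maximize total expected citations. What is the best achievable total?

184

The ratio ordering already packs tightly: Raman mapping + calorimetry series + mass-spec batch + confocal imaging + patch-clamp session, 52 h, 184.
Runner-up calorimetry series + mass-spec batch + confocal imaging + patch-clamp session + crystallography run tops out at 182.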